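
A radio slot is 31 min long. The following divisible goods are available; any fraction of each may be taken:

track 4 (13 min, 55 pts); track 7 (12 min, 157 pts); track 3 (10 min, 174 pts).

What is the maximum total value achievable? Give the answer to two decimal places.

369.08

Take in order of value per unit:
- track 3 (174/10 per unit): all 10 → value 174, running total 174.00
- track 7 (157/12 per unit): all 12 → value 157, running total 331.00
- track 4 (55/13 per unit): 9 of 13 → value 9×55/13 = 38.0769, running total 369.08
Total 369.08.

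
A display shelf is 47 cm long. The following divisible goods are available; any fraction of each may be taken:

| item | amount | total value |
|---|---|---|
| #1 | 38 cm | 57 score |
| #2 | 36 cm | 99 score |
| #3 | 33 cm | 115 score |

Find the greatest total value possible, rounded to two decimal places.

153.50

Take in order of value per unit:
- #3 (115/33 per unit): all 33 → value 115, running total 115.00
- #2 (99/36 per unit): 14 of 36 → value 14×99/36 = 38.5000, running total 153.50
Total 153.50.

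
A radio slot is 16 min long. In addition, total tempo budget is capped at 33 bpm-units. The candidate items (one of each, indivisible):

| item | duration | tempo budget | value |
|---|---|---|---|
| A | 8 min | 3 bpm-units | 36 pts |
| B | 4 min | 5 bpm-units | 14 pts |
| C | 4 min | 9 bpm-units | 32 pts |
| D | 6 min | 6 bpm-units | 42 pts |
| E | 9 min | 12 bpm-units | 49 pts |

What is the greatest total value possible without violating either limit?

91 pts

Feasible sets respecting both limits:
- D+E: duration 15, tempo budget 18, value 91
- B+C+D: duration 14, tempo budget 20, value 88
- A+B+C: duration 16, tempo budget 17, value 82
Best: 91 pts.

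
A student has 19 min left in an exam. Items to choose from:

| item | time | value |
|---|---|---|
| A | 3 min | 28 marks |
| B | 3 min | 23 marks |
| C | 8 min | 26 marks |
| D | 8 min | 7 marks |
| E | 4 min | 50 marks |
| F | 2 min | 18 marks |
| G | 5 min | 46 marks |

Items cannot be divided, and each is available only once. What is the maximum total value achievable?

165 marks

Check high-value combinations within 19 min:
- A+B+E+F+G: time 3+3+4+2+5=17, value 28+23+50+18+46=165
- A+B+E+G: time 3+3+4+5=15, value 28+23+50+46=147
- A+E+F+G: time 3+4+2+5=14, value 28+50+18+46=142
- C+E+F+G: time 8+4+2+5=19, value 26+50+18+46=140
- B+E+F+G: time 3+4+2+5=14, value 23+50+18+46=137
Best: 165 marks.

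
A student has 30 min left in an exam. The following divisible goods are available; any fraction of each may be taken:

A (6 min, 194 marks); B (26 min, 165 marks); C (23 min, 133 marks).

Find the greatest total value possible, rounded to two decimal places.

346.31

Take in order of value per unit:
- A (194/6 per unit): all 6 → value 194, running total 194.00
- B (165/26 per unit): 24 of 26 → value 24×165/26 = 152.3077, running total 346.31
Total 346.31.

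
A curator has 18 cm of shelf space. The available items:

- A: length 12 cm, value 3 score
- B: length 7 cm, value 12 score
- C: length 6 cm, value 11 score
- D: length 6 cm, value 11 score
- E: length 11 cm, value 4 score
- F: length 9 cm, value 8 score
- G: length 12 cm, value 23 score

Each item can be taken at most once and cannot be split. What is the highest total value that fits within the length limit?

Check high-value combinations within 18 cm:
- C+G: length 6+12=18, value 11+23=34
- D+G: length 6+12=18, value 11+23=34
- G: length 12, value 23
Best: 34 score.

34 score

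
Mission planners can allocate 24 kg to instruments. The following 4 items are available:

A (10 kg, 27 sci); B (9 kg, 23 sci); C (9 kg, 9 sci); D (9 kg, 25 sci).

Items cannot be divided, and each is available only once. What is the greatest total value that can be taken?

Check high-value combinations within 24 kg:
- A+D: mass 10+9=19, value 27+25=52
- A+B: mass 10+9=19, value 27+23=50
- B+D: mass 9+9=18, value 23+25=48
- A+C: mass 10+9=19, value 27+9=36
Best: 52 sci.

52 sci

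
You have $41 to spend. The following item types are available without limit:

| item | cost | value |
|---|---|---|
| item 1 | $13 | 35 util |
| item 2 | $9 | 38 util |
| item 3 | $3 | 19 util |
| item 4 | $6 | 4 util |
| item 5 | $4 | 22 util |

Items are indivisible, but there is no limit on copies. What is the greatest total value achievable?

Best value-per-unit is item 3 at 19/3; filling with it alone gives 13×19 = 247.
Optimal mix: 11×item 3 + 2×item 5 → cost 41, value 253.

253 util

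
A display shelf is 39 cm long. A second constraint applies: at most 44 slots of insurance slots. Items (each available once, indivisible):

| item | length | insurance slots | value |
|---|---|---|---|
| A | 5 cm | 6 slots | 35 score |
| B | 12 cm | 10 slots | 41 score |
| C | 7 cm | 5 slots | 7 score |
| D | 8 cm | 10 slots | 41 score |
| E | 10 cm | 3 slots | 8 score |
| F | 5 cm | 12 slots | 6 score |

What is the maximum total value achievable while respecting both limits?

Feasible sets respecting both limits:
- A+B+C+D+F: length 37, insurance slots 43, value 130
- A+B+D+E: length 35, insurance slots 29, value 125
- A+B+C+D: length 32, insurance slots 31, value 124
- A+B+D+F: length 30, insurance slots 38, value 123
Best: 130 score.

130 score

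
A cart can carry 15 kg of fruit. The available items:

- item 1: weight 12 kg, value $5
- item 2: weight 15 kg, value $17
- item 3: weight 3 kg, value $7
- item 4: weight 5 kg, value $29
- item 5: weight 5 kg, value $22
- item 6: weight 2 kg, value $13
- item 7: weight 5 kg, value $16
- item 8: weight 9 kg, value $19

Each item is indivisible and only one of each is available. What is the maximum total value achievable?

$71

This is a 0/1 knapsack; check combinations near the capacity.
- item 3+item 4+item 5+item 6: weight 3+5+5+2=15, value 7+29+22+13=71
- item 4+item 5+item 7: weight 5+5+5=15, value 29+22+16=67
- item 3+item 4+item 6+item 7: weight 3+5+2+5=15, value 7+29+13+16=65
- item 4+item 5+item 6: weight 5+5+2=12, value 29+22+13=64
Best: $71.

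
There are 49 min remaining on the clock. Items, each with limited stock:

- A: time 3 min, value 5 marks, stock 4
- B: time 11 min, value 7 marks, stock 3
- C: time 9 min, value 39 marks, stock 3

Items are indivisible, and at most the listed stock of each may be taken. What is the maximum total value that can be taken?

Best selections within time 49 and stock limits:
- 3×A + 1×B + 3×C: time 47, value 139
- 4×A + 3×C: time 39, value 137
Best: 139 marks.

139 marks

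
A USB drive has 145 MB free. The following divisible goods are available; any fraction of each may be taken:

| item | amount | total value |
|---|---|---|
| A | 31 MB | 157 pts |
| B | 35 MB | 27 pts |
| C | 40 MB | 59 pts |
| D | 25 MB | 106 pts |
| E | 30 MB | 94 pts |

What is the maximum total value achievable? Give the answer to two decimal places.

430.66

Take in order of value per unit:
- A (157/31 per unit): all 31 → value 157, running total 157.00
- D (106/25 per unit): all 25 → value 106, running total 263.00
- E (94/30 per unit): all 30 → value 94, running total 357.00
- C (59/40 per unit): all 40 → value 59, running total 416.00
- B (27/35 per unit): 19 of 35 → value 19×27/35 = 14.6571, running total 430.66
Total 430.66.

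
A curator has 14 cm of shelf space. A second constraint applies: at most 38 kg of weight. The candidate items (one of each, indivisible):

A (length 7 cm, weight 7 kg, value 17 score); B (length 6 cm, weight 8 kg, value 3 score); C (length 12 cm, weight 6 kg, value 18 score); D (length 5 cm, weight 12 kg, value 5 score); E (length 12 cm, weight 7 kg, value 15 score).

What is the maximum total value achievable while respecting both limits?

22 score

Feasible sets respecting both limits:
- A+D: length 12, weight 19, value 22
- A+B: length 13, weight 15, value 20
- C: length 12, weight 6, value 18
- A: length 7, weight 7, value 17
Best: 22 score.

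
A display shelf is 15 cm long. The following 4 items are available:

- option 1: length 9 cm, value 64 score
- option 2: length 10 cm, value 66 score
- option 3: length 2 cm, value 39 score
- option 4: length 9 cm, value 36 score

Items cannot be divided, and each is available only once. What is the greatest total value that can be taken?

105 score

Check high-value combinations within 15 cm:
- option 2+option 3: length 10+2=12, value 66+39=105
- option 1+option 3: length 9+2=11, value 64+39=103
- option 3+option 4: length 2+9=11, value 39+36=75
Best: 105 score.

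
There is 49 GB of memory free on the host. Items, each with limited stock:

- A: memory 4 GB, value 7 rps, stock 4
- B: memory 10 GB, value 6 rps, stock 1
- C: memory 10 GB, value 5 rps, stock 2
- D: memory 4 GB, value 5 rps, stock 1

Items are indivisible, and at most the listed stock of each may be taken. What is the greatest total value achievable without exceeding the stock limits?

44 rps

Top feasible selections:
- 4×A + 1×B + 1×C + 1×D: memory 40, value 44
- 4×A + 1×B + 2×C: memory 46, value 44
- 4×A + 2×C + 1×D: memory 40, value 43
Best: 44 rps.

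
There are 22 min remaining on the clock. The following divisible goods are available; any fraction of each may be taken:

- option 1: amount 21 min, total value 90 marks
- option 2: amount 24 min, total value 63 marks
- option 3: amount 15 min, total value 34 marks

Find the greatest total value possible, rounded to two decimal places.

92.63

Take in order of value per unit:
- option 1 (90/21 per unit): all 21 → value 90, running total 90.00
- option 2 (63/24 per unit): 1 of 24 → value 1×63/24 = 2.6250, running total 92.63
Total 92.63.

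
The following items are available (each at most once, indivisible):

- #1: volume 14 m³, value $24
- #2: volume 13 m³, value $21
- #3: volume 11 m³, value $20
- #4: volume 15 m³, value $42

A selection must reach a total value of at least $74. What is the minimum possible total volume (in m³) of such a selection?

Subsets with value ≥ 74, sorted by total volume:
- #2+#3+#4: volume 39, value 83
- #1+#3+#4: volume 40, value 86
Minimum volume: 39 m³.

39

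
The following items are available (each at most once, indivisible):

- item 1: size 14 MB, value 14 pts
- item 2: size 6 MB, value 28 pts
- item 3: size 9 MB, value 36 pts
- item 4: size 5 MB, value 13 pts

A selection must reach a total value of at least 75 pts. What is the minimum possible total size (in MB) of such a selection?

Subsets with value ≥ 75, sorted by total size:
- item 2+item 3+item 4: size 20, value 77
- item 1+item 2+item 3: size 29, value 78
- item 1+item 2+item 3+item 4: size 34, value 91
Minimum size: 20 MB.

20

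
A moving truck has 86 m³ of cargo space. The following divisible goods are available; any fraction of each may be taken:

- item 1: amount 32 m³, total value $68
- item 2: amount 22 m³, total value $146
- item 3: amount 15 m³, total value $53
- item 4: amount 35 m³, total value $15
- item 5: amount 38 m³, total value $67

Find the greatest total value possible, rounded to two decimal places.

Take in order of value per unit:
- item 2 (146/22 per unit): all 22 → value 146, running total 146.00
- item 3 (53/15 per unit): all 15 → value 53, running total 199.00
- item 1 (68/32 per unit): all 32 → value 68, running total 267.00
- item 5 (67/38 per unit): 17 of 38 → value 17×67/38 = 29.9737, running total 296.97
Total 296.97.

296.97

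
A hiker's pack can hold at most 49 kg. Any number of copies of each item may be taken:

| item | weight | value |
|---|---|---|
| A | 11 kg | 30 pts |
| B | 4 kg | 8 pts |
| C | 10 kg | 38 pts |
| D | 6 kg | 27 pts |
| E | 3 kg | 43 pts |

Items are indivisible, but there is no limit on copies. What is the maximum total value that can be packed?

688 pts

Best value-per-unit is E at 43/3, and filling with it alone uses weight 16×3=48. No mix of the others beats 16×43 = 688.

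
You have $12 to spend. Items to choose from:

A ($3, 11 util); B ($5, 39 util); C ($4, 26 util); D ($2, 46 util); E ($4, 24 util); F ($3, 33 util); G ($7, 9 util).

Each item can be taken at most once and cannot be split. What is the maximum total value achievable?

Check high-value combinations within $12:
- B+D+F: cost 5+2+3=10, value 39+46+33=118
- A+C+D+F: cost 3+4+2+3=12, value 11+26+46+33=116
- A+D+E+F: cost 3+2+4+3=12, value 11+46+24+33=114
- B+C+D: cost 5+4+2=11, value 39+26+46=111
- B+D+E: cost 5+2+4=11, value 39+46+24=109
Best: 118 util.

118 util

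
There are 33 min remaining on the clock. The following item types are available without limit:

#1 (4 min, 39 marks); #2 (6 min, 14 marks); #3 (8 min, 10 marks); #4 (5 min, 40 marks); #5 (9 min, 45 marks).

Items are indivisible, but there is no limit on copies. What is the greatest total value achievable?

313 marks

Best value-per-unit is #1 at 39/4; filling with it alone gives 8×39 = 312.
Optimal mix: 7×#1 + 1×#4 → time 33, value 313.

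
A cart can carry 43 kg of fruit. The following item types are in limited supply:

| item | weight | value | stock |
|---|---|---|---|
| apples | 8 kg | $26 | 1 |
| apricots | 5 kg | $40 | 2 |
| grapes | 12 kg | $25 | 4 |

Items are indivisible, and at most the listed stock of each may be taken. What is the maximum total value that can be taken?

Best selections within weight 43 and stock limits:
- 1×apples + 2×apricots + 2×grapes: weight 42, value 156
- 1×apples + 2×apricots + 1×grapes: weight 30, value 131
- 2×apricots + 2×grapes: weight 34, value 130
Best: $156.

$156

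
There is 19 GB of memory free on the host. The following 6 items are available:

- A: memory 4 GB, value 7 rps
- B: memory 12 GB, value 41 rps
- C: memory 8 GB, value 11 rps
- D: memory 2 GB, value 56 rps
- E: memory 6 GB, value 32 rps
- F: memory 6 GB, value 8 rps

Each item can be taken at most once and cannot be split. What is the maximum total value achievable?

104 rps

Check high-value combinations within 19 GB:
- A+B+D: memory 4+12+2=18, value 7+41+56=104
- A+D+E+F: memory 4+2+6+6=18, value 7+56+32+8=103
- C+D+E: memory 8+2+6=16, value 11+56+32=99
- B+D: memory 12+2=14, value 41+56=97
- D+E+F: memory 2+6+6=14, value 56+32+8=96
Best: 104 rps.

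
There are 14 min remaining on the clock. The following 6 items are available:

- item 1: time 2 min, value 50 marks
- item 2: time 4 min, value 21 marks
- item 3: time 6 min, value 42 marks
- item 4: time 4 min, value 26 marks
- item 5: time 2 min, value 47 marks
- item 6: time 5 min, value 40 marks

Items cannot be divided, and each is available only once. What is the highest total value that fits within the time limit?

Check high-value combinations within 14 min:
- item 1+item 3+item 4+item 5: time 2+6+4+2=14, value 50+42+26+47=165
- item 1+item 4+item 5+item 6: time 2+4+2+5=13, value 50+26+47+40=163
- item 1+item 2+item 3+item 5: time 2+4+6+2=14, value 50+21+42+47=160
Best: 165 marks.

165 marks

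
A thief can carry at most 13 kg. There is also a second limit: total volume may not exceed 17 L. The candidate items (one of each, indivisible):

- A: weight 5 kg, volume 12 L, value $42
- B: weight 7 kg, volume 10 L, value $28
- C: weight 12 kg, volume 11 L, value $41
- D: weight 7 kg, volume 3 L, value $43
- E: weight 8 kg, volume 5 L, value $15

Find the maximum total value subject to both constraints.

$85

Feasible sets respecting both limits:
- A+D: weight 12, volume 15, value 85
- A+E: weight 13, volume 17, value 57
- D: weight 7, volume 3, value 43
- A: weight 5, volume 12, value 42
Best: $85.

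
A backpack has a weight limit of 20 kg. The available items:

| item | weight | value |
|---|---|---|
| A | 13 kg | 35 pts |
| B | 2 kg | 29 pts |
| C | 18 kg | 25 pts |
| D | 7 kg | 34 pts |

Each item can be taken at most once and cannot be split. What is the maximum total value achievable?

69 pts

Check high-value combinations within 20 kg:
- A+D: weight 13+7=20, value 35+34=69
- A+B: weight 13+2=15, value 35+29=64
- B+D: weight 2+7=9, value 29+34=63
- B+C: weight 2+18=20, value 29+25=54
Best: 69 pts.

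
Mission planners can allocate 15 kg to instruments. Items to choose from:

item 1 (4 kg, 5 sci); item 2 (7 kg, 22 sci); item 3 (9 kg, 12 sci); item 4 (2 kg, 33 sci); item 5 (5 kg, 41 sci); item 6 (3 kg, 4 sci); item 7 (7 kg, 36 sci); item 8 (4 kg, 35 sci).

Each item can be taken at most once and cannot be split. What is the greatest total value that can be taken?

114 sci

Check high-value combinations within 15 kg:
- item 1+item 4+item 5+item 8: mass 4+2+5+4=15, value 5+33+41+35=114
- item 4+item 5+item 6+item 8: mass 2+5+3+4=14, value 33+41+4+35=113
- item 4+item 5+item 7: mass 2+5+7=14, value 33+41+36=110
- item 4+item 5+item 8: mass 2+5+4=11, value 33+41+35=109
Best: 114 sci.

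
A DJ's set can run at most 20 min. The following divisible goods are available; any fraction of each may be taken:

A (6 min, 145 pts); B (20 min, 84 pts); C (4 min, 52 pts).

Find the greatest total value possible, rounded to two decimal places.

239.00

Take in order of value per unit:
- A (145/6 per unit): all 6 → value 145, running total 145.00
- C (52/4 per unit): all 4 → value 52, running total 197.00
- B (84/20 per unit): 10 of 20 → value 10×84/20 = 42.0000, running total 239.00
Total 239.00.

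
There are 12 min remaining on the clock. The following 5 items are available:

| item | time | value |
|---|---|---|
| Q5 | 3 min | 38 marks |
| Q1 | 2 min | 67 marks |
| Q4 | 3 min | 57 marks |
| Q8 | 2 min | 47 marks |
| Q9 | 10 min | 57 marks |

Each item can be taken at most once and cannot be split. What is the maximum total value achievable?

209 marks

This is a 0/1 knapsack; check combinations near the capacity.
- Q5+Q1+Q4+Q8: time 3+2+3+2=10, value 38+67+57+47=209
- Q1+Q4+Q8: time 2+3+2=7, value 67+57+47=171
- Q5+Q1+Q4: time 3+2+3=8, value 38+67+57=162
Best: 209 marks.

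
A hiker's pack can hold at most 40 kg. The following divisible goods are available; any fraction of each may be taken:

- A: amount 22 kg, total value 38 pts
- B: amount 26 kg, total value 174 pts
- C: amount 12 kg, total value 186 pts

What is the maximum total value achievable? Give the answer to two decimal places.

Take in order of value per unit:
- C (186/12 per unit): all 12 → value 186, running total 186.00
- B (174/26 per unit): all 26 → value 174, running total 360.00
- A (38/22 per unit): 2 of 22 → value 2×38/22 = 3.4545, running total 363.45
Total 363.45.

363.45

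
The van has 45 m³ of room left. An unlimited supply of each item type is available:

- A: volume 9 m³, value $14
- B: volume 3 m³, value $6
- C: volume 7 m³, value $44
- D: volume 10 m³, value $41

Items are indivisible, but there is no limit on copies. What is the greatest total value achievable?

$270

Best value-per-unit is C at 44/7; filling with it alone gives 6×44 = 264.
Optimal mix: 1×B + 6×C → volume 45, value 270.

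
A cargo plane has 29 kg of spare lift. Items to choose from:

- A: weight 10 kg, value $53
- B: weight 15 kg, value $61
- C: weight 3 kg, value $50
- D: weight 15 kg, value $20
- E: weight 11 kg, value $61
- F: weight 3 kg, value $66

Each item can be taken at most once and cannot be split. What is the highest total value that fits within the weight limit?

$230

This is a 0/1 knapsack; check combinations near the capacity.
- A+C+E+F: weight 10+3+11+3=27, value 53+50+61+66=230
- B+E+F: weight 15+11+3=29, value 61+61+66=188
- A+E+F: weight 10+11+3=24, value 53+61+66=180
Best: $230.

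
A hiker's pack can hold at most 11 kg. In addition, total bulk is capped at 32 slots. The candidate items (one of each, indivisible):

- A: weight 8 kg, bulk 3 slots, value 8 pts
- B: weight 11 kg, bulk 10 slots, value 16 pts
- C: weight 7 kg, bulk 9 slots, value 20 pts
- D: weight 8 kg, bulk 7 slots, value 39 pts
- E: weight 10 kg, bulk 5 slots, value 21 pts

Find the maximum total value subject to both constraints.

Feasible sets respecting both limits:
- D: weight 8, bulk 7, value 39
- E: weight 10, bulk 5, value 21
- C: weight 7, bulk 9, value 20
Best: 39 pts.

39 pts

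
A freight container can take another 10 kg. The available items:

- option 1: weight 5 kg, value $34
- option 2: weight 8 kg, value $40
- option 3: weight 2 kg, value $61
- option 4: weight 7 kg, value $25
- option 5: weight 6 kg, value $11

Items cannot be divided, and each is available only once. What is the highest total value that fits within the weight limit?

Check high-value combinations within 10 kg:
- option 2+option 3: weight 8+2=10, value 40+61=101
- option 1+option 3: weight 5+2=7, value 34+61=95
- option 3+option 4: weight 2+7=9, value 61+25=86
- option 3+option 5: weight 2+6=8, value 61+11=72
- option 3: weight 2, value 61
Best: $101.

$101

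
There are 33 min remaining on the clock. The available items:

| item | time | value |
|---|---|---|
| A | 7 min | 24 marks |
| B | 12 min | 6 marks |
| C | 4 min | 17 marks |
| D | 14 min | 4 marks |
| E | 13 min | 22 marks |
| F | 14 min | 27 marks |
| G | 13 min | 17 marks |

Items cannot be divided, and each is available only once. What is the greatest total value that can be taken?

This is a 0/1 knapsack; check combinations near the capacity.
- A+C+F: time 7+4+14=25, value 24+17+27=68
- C+E+F: time 4+13+14=31, value 17+22+27=66
- A+C+E: time 7+4+13=24, value 24+17+22=63
- A+E+G: time 7+13+13=33, value 24+22+17=63
- C+F+G: time 4+14+13=31, value 17+27+17=61
Best: 68 marks.

68 marks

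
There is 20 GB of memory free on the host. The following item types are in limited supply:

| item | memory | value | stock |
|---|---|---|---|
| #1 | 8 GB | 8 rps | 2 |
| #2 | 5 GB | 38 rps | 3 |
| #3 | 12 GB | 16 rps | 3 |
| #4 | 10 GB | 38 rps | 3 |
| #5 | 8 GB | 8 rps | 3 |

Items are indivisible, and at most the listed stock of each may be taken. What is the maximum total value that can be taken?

114 rps

Top feasible selections:
- 3×#2: memory 15, value 114
- 2×#2 + 1×#4: memory 20, value 114
- 2×#2 + 1×#5: memory 18, value 84
Best: 114 rps.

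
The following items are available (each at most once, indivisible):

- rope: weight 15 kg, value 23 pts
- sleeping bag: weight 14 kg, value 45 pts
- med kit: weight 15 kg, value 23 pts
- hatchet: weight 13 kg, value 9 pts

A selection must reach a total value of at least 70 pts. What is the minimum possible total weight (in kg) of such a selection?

Subsets with value ≥ 70, sorted by total weight:
- rope+sleeping bag+hatchet: weight 42, value 77
- sleeping bag+med kit+hatchet: weight 42, value 77
- rope+sleeping bag+med kit: weight 44, value 91
Minimum weight: 42 kg.

42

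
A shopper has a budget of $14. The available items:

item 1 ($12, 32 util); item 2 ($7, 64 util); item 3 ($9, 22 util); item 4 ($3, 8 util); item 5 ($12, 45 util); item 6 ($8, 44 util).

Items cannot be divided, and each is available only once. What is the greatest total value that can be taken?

Check high-value combinations within $14:
- item 2+item 4: cost 7+3=10, value 64+8=72
- item 2: cost 7, value 64
- item 4+item 6: cost 3+8=11, value 8+44=52
Best: 72 util.

72 util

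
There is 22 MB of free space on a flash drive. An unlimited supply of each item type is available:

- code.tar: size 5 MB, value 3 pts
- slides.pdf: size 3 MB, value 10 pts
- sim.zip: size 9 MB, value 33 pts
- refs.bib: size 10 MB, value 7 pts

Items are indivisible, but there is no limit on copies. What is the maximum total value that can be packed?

76 pts

Best value-per-unit is sim.zip at 33/9; filling with it alone gives 2×33 = 66.
Optimal mix: 1×slides.pdf + 2×sim.zip → size 21, value 76.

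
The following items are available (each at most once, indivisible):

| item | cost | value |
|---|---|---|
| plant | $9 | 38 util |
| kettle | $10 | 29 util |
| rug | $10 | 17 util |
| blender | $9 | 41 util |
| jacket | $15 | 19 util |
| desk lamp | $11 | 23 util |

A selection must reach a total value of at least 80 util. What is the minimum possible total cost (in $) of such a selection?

28

Subsets with value ≥ 80, sorted by total cost:
- plant+kettle+blender: cost 28, value 108
- plant+rug+blender: cost 28, value 96
- plant+blender+desk lamp: cost 29, value 102
- kettle+rug+blender: cost 29, value 87
Minimum cost: 28 $.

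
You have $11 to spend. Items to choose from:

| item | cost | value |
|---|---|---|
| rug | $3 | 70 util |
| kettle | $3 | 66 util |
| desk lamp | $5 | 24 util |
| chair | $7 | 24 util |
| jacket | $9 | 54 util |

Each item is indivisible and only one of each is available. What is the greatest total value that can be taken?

160 util

Check high-value combinations within $11:
- rug+kettle+desk lamp: cost 3+3+5=11, value 70+66+24=160
- rug+kettle: cost 3+3=6, value 70+66=136
- rug+desk lamp: cost 3+5=8, value 70+24=94
Best: 160 util.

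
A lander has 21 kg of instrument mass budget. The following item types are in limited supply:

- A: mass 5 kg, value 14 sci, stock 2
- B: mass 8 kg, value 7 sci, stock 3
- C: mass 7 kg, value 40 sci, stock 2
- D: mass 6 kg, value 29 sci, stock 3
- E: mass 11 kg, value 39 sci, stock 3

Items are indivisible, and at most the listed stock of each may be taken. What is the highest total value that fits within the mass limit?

Best selections within mass 21 and stock limits:
- 2×C + 1×D: mass 20, value 109
- 1×C + 2×D: mass 19, value 98
- 1×A + 2×C: mass 19, value 94
Best: 109 sci.

109 sci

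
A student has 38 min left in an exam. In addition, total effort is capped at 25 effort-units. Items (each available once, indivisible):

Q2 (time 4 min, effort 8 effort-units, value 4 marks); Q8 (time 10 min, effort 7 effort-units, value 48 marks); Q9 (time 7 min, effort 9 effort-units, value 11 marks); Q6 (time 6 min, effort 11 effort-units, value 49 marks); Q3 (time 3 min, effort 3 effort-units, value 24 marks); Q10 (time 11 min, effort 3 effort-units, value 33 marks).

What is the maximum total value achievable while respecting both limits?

Feasible sets respecting both limits:
- Q8+Q6+Q3+Q10: time 30, effort 24, value 154
- Q8+Q6+Q10: time 27, effort 21, value 130
- Q8+Q6+Q3: time 19, effort 21, value 121
Best: 154 marks.

154 marks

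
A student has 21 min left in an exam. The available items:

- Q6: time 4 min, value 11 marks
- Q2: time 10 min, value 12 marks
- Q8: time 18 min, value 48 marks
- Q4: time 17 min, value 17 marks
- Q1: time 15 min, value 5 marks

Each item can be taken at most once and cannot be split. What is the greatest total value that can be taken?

48 marks

Check high-value combinations within 21 min:
- Q8: time 18, value 48
- Q6+Q4: time 4+17=21, value 11+17=28
- Q6+Q2: time 4+10=14, value 11+12=23
Best: 48 marks.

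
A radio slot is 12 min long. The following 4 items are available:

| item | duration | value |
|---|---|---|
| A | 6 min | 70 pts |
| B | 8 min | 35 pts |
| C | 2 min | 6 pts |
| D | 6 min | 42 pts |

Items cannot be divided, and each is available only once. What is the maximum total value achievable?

112 pts

Check high-value combinations within 12 min:
- A+D: duration 6+6=12, value 70+42=112
- A+C: duration 6+2=8, value 70+6=76
- A: duration 6, value 70
- C+D: duration 2+6=8, value 6+42=48
Best: 112 pts.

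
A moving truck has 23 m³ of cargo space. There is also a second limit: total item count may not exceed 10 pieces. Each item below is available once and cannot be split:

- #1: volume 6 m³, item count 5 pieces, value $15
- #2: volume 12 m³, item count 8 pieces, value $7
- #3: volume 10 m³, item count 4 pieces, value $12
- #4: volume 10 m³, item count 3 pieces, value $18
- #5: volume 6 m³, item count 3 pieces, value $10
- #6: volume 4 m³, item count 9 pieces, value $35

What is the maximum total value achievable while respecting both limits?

Feasible sets respecting both limits:
- #6: volume 4, item count 9, value 35
- #1+#4: volume 16, item count 8, value 33
- #3+#4: volume 20, item count 7, value 30
Best: $35.

$35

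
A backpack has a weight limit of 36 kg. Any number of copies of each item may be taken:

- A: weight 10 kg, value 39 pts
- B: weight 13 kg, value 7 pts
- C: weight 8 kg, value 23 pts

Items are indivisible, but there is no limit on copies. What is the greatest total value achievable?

Best value-per-unit is A at 39/10; filling with it alone gives 3×39 = 117.
Optimal mix: 2×A + 2×C → weight 36, value 124.

124 pts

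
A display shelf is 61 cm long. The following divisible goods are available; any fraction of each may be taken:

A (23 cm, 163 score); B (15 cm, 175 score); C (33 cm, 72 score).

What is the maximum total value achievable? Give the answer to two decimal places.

Take in order of value per unit:
- B (175/15 per unit): all 15 → value 175, running total 175.00
- A (163/23 per unit): all 23 → value 163, running total 338.00
- C (72/33 per unit): 23 of 33 → value 23×72/33 = 50.1818, running total 388.18
Total 388.18.

388.18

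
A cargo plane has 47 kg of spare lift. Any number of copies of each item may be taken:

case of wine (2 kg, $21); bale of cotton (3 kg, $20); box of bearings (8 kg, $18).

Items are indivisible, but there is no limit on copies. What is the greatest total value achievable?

$483

Best value-per-unit is case of wine at 21/2, and filling with it alone uses weight 23×2=46. No mix of the others beats 23×21 = 483.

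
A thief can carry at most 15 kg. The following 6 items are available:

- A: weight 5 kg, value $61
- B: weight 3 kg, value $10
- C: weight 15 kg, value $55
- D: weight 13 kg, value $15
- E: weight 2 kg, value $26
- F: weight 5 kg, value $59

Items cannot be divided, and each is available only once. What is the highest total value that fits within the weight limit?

Check high-value combinations within 15 kg:
- A+B+E+F: weight 5+3+2+5=15, value 61+10+26+59=156
- A+E+F: weight 5+2+5=12, value 61+26+59=146
- A+B+F: weight 5+3+5=13, value 61+10+59=130
Best: $156.

$156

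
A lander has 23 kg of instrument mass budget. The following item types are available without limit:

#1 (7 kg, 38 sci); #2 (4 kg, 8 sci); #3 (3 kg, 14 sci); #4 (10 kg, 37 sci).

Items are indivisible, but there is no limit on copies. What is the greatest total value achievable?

118 sci

Best value-per-unit is #1 at 38/7; filling with it alone gives 3×38 = 114.
Optimal mix: 2×#1 + 3×#3 → mass 23, value 118.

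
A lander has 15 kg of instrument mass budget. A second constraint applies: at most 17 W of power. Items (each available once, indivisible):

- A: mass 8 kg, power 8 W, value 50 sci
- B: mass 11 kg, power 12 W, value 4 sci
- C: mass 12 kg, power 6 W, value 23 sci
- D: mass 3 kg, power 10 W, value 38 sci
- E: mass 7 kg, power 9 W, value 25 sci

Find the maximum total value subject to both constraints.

Feasible sets respecting both limits:
- A+E: mass 15, power 17, value 75
- C+D: mass 15, power 16, value 61
- A: mass 8, power 8, value 50
Best: 75 sci.

75 sci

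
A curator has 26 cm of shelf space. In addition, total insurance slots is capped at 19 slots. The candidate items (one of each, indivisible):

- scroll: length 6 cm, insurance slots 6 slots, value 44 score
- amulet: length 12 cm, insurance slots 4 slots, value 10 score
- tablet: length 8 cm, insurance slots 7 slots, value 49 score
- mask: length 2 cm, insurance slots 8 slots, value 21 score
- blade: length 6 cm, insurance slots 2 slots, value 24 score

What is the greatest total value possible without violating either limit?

117 score

Feasible sets respecting both limits:
- scroll+tablet+blade: length 20, insurance slots 15, value 117
- scroll+amulet+tablet: length 26, insurance slots 17, value 103
- tablet+mask+blade: length 16, insurance slots 17, value 94
Best: 117 score.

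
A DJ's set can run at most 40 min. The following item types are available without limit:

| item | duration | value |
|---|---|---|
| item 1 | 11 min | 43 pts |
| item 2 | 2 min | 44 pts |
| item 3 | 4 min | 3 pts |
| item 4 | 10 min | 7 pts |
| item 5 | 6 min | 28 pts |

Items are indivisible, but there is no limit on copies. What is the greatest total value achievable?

880 pts

Best value-per-unit is item 2 at 44/2, and filling with it alone uses duration 20×2=40. No mix of the others beats 20×44 = 880.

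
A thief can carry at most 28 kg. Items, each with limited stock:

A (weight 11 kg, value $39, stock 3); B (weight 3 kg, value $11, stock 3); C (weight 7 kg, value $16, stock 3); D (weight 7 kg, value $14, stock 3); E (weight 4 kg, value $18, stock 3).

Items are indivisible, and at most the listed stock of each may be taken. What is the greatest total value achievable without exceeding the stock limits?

$108

Best selections within weight 28 and stock limits:
- 1×A + 3×B + 2×E: weight 28, value 108
- 1×A + 1×B + 3×E: weight 26, value 104
- 3×B + 1×C + 3×E: weight 28, value 103
Best: $108.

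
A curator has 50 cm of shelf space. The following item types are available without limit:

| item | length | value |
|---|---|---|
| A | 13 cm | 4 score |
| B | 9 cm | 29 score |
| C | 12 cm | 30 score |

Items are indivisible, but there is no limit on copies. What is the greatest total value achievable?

Best value-per-unit is B at 29/9; filling with it alone gives 5×29 = 145.
Optimal mix: 4×B + 1×C → length 48, value 146.

146 score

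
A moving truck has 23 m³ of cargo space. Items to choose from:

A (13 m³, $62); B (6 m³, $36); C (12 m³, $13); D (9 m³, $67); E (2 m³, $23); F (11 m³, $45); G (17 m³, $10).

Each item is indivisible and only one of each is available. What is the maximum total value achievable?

Check high-value combinations within 23 m³:
- D+E+F: volume 9+2+11=22, value 67+23+45=135
- A+D: volume 13+9=22, value 62+67=129
- B+D+E: volume 6+9+2=17, value 36+67+23=126
Best: $135.

$135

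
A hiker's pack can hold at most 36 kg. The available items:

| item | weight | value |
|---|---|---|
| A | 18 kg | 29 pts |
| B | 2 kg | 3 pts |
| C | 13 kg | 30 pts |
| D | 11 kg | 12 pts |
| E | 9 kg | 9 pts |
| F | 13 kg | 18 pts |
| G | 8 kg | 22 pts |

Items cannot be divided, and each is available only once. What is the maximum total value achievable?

73 pts

Check high-value combinations within 36 kg:
- B+C+F+G: weight 2+13+13+8=36, value 3+30+18+22=73
- C+F+G: weight 13+13+8=34, value 30+18+22=70
- B+C+D+G: weight 2+13+11+8=34, value 3+30+12+22=67
- C+D+G: weight 13+11+8=32, value 30+12+22=64
- B+C+E+G: weight 2+13+9+8=32, value 3+30+9+22=64
Best: 73 pts.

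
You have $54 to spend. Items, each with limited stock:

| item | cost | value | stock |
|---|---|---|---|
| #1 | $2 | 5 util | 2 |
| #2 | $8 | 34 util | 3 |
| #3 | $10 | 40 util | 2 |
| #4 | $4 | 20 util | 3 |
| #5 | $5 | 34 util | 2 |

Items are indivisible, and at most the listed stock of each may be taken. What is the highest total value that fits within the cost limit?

256 util

Best selections within cost 54 and stock limits:
- 2×#2 + 2×#3 + 2×#4 + 2×#5: cost 54, value 256
- 1×#1 + 3×#2 + 1×#3 + 2×#4 + 2×#5: cost 54, value 255
- 2×#1 + 1×#2 + 2×#3 + 3×#4 + 2×#5: cost 54, value 252
Best: 256 util.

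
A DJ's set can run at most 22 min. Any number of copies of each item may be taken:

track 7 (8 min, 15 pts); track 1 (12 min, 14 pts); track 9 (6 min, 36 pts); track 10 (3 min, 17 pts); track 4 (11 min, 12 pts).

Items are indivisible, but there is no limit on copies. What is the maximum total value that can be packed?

Best value-per-unit is track 9 at 36/6; filling with it alone gives 3×36 = 108.
Optimal mix: 3×track 9 + 1×track 10 → duration 21, value 125.

125 pts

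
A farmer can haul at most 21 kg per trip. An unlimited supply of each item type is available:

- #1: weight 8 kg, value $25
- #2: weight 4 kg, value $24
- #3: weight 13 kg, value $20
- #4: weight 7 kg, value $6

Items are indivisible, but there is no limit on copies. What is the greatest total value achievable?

$120

Best value-per-unit is #2 at 24/4, and filling with it alone uses weight 5×4=20. No mix of the others beats 5×24 = 120.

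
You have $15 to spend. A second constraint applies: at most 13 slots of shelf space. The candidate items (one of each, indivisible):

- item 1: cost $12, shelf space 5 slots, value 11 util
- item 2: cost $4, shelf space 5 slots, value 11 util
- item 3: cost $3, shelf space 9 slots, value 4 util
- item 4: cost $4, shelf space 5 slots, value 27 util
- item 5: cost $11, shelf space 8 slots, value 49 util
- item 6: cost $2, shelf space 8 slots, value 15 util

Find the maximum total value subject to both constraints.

Feasible sets respecting both limits:
- item 4+item 5: cost 15, shelf space 13, value 76
- item 2+item 5: cost 15, shelf space 13, value 60
- item 5: cost 11, shelf space 8, value 49
- item 4+item 6: cost 6, shelf space 13, value 42
Best: 76 util.

76 util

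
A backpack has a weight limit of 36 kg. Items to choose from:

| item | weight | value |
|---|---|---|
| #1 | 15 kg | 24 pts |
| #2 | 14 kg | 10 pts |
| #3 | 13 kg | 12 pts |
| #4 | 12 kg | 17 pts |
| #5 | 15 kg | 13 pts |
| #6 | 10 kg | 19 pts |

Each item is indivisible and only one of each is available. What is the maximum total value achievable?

48 pts

Check high-value combinations within 36 kg:
- #3+#4+#6: weight 13+12+10=35, value 12+17+19=48
- #2+#4+#6: weight 14+12+10=36, value 10+17+19=46
- #1+#6: weight 15+10=25, value 24+19=43
Best: 48 pts.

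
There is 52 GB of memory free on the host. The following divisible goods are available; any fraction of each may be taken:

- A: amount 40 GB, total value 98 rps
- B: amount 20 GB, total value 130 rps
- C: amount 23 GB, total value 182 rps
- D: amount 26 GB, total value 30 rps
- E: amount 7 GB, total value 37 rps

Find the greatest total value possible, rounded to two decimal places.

353.90

Take in order of value per unit:
- C (182/23 per unit): all 23 → value 182, running total 182.00
- B (130/20 per unit): all 20 → value 130, running total 312.00
- E (37/7 per unit): all 7 → value 37, running total 349.00
- A (98/40 per unit): 2 of 40 → value 2×98/40 = 4.9000, running total 353.90
Total 353.90.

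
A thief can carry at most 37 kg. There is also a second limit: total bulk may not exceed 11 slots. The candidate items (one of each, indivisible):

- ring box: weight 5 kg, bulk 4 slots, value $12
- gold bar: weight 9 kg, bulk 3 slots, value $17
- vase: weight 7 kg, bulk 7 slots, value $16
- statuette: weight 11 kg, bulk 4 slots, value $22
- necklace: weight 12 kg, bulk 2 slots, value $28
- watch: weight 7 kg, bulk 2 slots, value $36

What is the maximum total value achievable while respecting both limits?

$93

Feasible sets respecting both limits:
- ring box+gold bar+necklace+watch: weight 33, bulk 11, value 93
- statuette+necklace+watch: weight 30, bulk 8, value 86
- gold bar+necklace+watch: weight 28, bulk 7, value 81
- vase+necklace+watch: weight 26, bulk 11, value 80
Best: $93.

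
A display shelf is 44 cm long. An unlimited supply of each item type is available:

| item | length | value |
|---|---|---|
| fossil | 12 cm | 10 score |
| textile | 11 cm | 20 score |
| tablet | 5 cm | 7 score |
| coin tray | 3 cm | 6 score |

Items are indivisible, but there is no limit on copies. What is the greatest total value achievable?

Best value-per-unit is coin tray at 6/3; filling with it alone gives 14×6 = 84.
Optimal mix: 1×textile + 11×coin tray → length 44, value 86.

86 score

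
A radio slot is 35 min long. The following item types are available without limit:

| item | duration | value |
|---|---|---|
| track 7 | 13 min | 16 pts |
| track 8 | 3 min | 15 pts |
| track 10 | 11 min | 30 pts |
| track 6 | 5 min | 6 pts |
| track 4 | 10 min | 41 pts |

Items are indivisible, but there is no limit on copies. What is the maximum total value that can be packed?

165 pts

Best value-per-unit is track 8 at 15/3, and filling with it alone uses duration 11×3=33. No mix of the others beats 11×15 = 165.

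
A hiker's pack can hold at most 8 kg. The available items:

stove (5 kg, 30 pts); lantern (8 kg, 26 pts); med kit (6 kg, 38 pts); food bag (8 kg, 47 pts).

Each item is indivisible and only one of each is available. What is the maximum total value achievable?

Check high-value combinations within 8 kg:
- food bag: weight 8, value 47
- med kit: weight 6, value 38
- stove: weight 5, value 30
- lantern: weight 8, value 26
Best: 47 pts.

47 pts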